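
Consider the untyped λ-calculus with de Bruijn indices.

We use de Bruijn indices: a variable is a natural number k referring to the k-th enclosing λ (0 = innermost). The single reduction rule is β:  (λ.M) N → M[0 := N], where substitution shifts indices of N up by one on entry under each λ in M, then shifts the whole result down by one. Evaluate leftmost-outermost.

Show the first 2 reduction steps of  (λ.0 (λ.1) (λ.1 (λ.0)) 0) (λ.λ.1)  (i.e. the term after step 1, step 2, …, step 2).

Answer: after 2 steps: (λ.λ.λ.λ.1) (λ.(λ.λ.1) (λ.0)) (λ.λ.1)

Reduction:
  start: (λ.0 (λ.1) (λ.1 (λ.0)) 0) (λ.λ.1)
  →1  (λ.λ.1) (λ.λ.λ.1) (λ.(λ.λ.1) (λ.0)) (λ.λ.1)
  →2  (λ.λ.λ.λ.1) (λ.(λ.λ.1) (λ.0)) (λ.λ.1)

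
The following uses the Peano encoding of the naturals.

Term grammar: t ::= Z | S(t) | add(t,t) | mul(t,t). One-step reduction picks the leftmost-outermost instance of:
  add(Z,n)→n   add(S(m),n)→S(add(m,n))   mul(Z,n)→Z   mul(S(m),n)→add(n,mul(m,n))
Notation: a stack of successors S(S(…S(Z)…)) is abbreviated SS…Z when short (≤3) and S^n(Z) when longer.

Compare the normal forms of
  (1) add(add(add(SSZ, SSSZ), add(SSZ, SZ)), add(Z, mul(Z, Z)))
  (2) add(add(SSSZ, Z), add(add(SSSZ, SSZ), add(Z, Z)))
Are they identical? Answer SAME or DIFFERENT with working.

Term A:
  start: add(add(add(SSZ, SSSZ), add(SSZ, SZ)), add(Z, mul(Z, Z)))
  →1  add(add(S(add(SZ, SSSZ)), add(SSZ, SZ)), add(Z, mul(Z, Z)))
  →2  add(S(add(add(SZ, SSSZ), add(SSZ, SZ))), add(Z, mul(Z, Z)))
  →3  S(add(add(add(SZ, SSSZ), add(SSZ, SZ)), add(Z, mul(Z, Z))))
  →4  S(add(add(S(add(Z, SSSZ)), add(SSZ, SZ)), add(Z, mul(Z, Z))))
  →5  S(add(S(add(add(Z, SSSZ), add(SSZ, SZ))), add(Z, mul(Z, Z))))
  →6  S(S(add(add(add(Z, SSSZ), add(SSZ, SZ)), add(Z, mul(Z, Z)))))
  →7  S(S(add(add(SSSZ, add(SSZ, SZ)), add(Z, mul(Z, Z)))))
  →8  S(S(add(S(add(SSZ, add(SSZ, SZ))), add(Z, mul(Z, Z)))))
  →9  S(S(S(add(add(SSZ, add(SSZ, SZ)), add(Z, mul(Z, Z))))))
  →10  S(S(S(add(S(add(SZ, add(SSZ, SZ))), add(Z, mul(Z, Z))))))
  →11  S(S(S(S(add(add(SZ, add(SSZ, SZ)), add(Z, mul(Z, Z)))))))
  →12  S(S(S(S(add(S(add(Z, add(SSZ, SZ))), add(Z, mul(Z, Z)))))))
  →13  S(S(S(S(S(add(add(Z, add(SSZ, SZ)), add(Z, mul(Z, Z))))))))
  →14  S(S(S(S(S(add(add(SSZ, SZ), add(Z, mul(Z, Z))))))))
  →15  S(S(S(S(S(add(S(add(SZ, SZ)), add(Z, mul(Z, Z))))))))
  →16  S(S(S(S(S(S(add(add(SZ, SZ), add(Z, mul(Z, Z)))))))))
  →17  S(S(S(S(S(S(add(S(add(Z, SZ)), add(Z, mul(Z, Z)))))))))
  →18  S(S(S(S(S(S(S(add(add(Z, SZ), add(Z, mul(Z, Z))))))))))
  →19  S(S(S(S(S(S(S(add(SZ, add(Z, mul(Z, Z))))))))))
  →20  S(S(S(S(S(S(S(S(add(Z, add(Z, mul(Z, Z)))))))))))
  →21  S(S(S(S(S(S(S(S(add(Z, mul(Z, Z))))))))))
  →22  S(S(S(S(S(S(S(S(mul(Z, Z)))))))))
  →23  S^8(Z)

Term B:
  start: add(add(SSSZ, Z), add(add(SSSZ, SSZ), add(Z, Z)))
  →1  add(S(add(SSZ, Z)), add(add(SSSZ, SSZ), add(Z, Z)))
  →2  S(add(add(SSZ, Z), add(add(SSSZ, SSZ), add(Z, Z))))
  →3  S(add(S(add(SZ, Z)), add(add(SSSZ, SSZ), add(Z, Z))))
  →4  S(S(add(add(SZ, Z), add(add(SSSZ, SSZ), add(Z, Z)))))
  →5  S(S(add(S(add(Z, Z)), add(add(SSSZ, SSZ), add(Z, Z)))))
  →6  S(S(S(add(add(Z, Z), add(add(SSSZ, SSZ), add(Z, Z))))))
  →7  S(S(S(add(Z, add(add(SSSZ, SSZ), add(Z, Z))))))
  →8  S(S(S(add(add(SSSZ, SSZ), add(Z, Z)))))
  →9  S(S(S(add(S(add(SSZ, SSZ)), add(Z, Z)))))
  →10  S(S(S(S(add(add(SSZ, SSZ), add(Z, Z))))))
  →11  S(S(S(S(add(S(add(SZ, SSZ)), add(Z, Z))))))
  →12  S(S(S(S(S(add(add(SZ, SSZ), add(Z, Z)))))))
  →13  S(S(S(S(S(add(S(add(Z, SSZ)), add(Z, Z)))))))
  →14  S(S(S(S(S(S(add(add(Z, SSZ), add(Z, Z))))))))
  →15  S(S(S(S(S(S(add(SSZ, add(Z, Z))))))))
  →16  S(S(S(S(S(S(S(add(SZ, add(Z, Z)))))))))
  →17  S(S(S(S(S(S(S(S(add(Z, add(Z, Z))))))))))
  →18  S(S(S(S(S(S(S(S(add(Z, Z)))))))))
  →19  S^8(Z)

Answer: SAME — A ⇓ S^8(Z), B ⇓ S^8(Z)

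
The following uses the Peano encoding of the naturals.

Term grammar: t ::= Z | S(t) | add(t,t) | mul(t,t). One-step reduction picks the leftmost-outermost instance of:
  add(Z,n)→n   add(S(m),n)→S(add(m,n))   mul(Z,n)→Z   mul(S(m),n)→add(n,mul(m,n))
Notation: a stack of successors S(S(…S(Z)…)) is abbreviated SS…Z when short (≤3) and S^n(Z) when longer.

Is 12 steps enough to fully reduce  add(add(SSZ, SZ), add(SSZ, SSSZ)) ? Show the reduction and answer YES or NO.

  start: add(add(SSZ, SZ), add(SSZ, SSSZ))
  [1] add(S(add(SZ, SZ)), add(SSZ, SSSZ))
  [2] S(add(add(SZ, SZ), add(SSZ, SSSZ)))
  [3] S(add(S(add(Z, SZ)), add(SSZ, SSSZ)))
  [4] S(S(add(add(Z, SZ), add(SSZ, SSSZ))))
  [5] S(S(add(SZ, add(SSZ, SSSZ))))
  [6] S(S(S(add(Z, add(SSZ, SSSZ)))))
  [7] S(S(S(add(SSZ, SSSZ))))
  [8] S(S(S(S(add(SZ, SSSZ)))))
  [9] S(S(S(S(S(add(Z, SSSZ))))))
  [10] S^8(Z)

Answer: YES — reaches normal form S^8(Z) in 10 ≤ 12 steps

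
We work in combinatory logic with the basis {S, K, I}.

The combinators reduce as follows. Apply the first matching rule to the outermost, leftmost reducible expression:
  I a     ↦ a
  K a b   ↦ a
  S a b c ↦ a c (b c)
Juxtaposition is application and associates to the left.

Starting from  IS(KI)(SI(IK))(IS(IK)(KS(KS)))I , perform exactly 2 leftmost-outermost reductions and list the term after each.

  start: IS(KI)(SI(IK))(IS(IK)(KS(KS)))I
  step 1: S(KI)(SI(IK))(IS(IK)(KS(KS)))I
  step 2: KI(IS(IK)(KS(KS)))(SI(IK)(IS(IK)(KS(KS))))I

Answer: after 2 steps: KI(IS(IK)(KS(KS)))(SI(IK)(IS(IK)(KS(KS))))I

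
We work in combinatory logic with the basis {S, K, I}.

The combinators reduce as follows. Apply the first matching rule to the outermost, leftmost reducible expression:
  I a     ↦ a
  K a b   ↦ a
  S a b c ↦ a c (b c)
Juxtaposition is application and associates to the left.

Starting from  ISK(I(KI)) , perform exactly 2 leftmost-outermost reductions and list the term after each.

  start: ISK(I(KI))
  step 1: SK(I(KI))
  step 2: SK(KI)

Answer: after 2 steps: SK(KI)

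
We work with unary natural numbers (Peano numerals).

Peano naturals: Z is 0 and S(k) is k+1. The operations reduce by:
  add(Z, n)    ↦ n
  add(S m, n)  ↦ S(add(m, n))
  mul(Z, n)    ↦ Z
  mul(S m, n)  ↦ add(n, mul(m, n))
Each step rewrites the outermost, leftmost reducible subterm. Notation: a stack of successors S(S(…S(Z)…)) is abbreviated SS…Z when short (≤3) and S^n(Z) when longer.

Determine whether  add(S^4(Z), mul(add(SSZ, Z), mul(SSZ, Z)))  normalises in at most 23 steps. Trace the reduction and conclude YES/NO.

  start: add(S^4(Z), mul(add(SSZ, Z), mul(SSZ, Z)))
  →1  S(add(SSSZ, mul(add(SSZ, Z), mul(SSZ, Z))))
  →2  S(S(add(SSZ, mul(add(SSZ, Z), mul(SSZ, Z)))))
  →3  S(S(S(add(SZ, mul(add(SSZ, Z), mul(SSZ, Z))))))
  →4  S(S(S(S(add(Z, mul(add(SSZ, Z), mul(SSZ, Z)))))))
  →5  S(S(S(S(mul(add(SSZ, Z), mul(SSZ, Z))))))
  →6  S(S(S(S(mul(S(add(SZ, Z)), mul(SSZ, Z))))))
  →7  S(S(S(S(add(mul(SSZ, Z), mul(add(SZ, Z), mul(SSZ, Z)))))))
  →8  S(S(S(S(add(add(Z, mul(SZ, Z)), mul(add(SZ, Z), mul(SSZ, Z)))))))
  →9  S(S(S(S(add(mul(SZ, Z), mul(add(SZ, Z), mul(SSZ, Z)))))))
  →10  S(S(S(S(add(add(Z, mul(Z, Z)), mul(add(SZ, Z), mul(SSZ, Z)))))))
  →11  S(S(S(S(add(mul(Z, Z), mul(add(SZ, Z), mul(SSZ, Z)))))))
  →12  S(S(S(S(add(Z, mul(add(SZ, Z), mul(SSZ, Z)))))))
  →13  S(S(S(S(mul(add(SZ, Z), mul(SSZ, Z))))))
  →14  S(S(S(S(mul(S(add(Z, Z)), mul(SSZ, Z))))))
  →15  S(S(S(S(add(mul(SSZ, Z), mul(add(Z, Z), mul(SSZ, Z)))))))
  →16  S(S(S(S(add(add(Z, mul(SZ, Z)), mul(add(Z, Z), mul(SSZ, Z)))))))
  →17  S(S(S(S(add(mul(SZ, Z), mul(add(Z, Z), mul(SSZ, Z)))))))
  →18  S(S(S(S(add(add(Z, mul(Z, Z)), mul(add(Z, Z), mul(SSZ, Z)))))))
  →19  S(S(S(S(add(mul(Z, Z), mul(add(Z, Z), mul(SSZ, Z)))))))
  →20  S(S(S(S(add(Z, mul(add(Z, Z), mul(SSZ, Z)))))))
  →21  S(S(S(S(mul(add(Z, Z), mul(SSZ, Z))))))
  →22  S(S(S(S(mul(Z, mul(SSZ, Z))))))
  →23  S^4(Z)

Answer: YES — reaches normal form S^4(Z) in 23 ≤ 23 steps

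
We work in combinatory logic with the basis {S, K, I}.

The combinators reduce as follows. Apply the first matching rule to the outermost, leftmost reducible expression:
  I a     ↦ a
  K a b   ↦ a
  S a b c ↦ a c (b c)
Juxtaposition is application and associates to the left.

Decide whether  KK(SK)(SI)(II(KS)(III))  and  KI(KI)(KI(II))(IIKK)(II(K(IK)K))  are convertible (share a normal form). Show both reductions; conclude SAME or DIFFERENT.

Term A:
  start: KK(SK)(SI)(II(KS)(III))
  [1] K(SI)(II(KS)(III))
  [2] SI

Term B:
  start: KI(KI)(KI(II))(IIKK)(II(K(IK)K))
  [1] I(KI(II))(IIKK)(II(K(IK)K))
  [2] KI(II)(IIKK)(II(K(IK)K))
  [3] I(IIKK)(II(K(IK)K))
  [4] IIKK(II(K(IK)K))
  [5] IKK(II(K(IK)K))
  [6] KK(II(K(IK)K))
  [7] K

Answer: DIFFERENT — A ⇓ SI, B ⇓ K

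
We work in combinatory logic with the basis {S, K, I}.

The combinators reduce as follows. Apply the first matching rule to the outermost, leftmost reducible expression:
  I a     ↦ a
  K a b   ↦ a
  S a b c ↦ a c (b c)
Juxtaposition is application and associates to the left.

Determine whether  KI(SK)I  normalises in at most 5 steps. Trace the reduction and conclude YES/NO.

  start: KI(SK)I
  [1] II
  [2] I

Answer: YES — reaches normal form I in 2 ≤ 5 steps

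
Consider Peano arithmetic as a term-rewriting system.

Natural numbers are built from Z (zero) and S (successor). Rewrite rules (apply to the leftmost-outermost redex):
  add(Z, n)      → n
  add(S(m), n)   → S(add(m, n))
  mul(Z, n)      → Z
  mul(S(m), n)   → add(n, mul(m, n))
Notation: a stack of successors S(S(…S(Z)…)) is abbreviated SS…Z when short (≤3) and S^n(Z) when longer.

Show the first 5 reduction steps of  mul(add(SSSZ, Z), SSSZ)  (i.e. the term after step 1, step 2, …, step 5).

  start: mul(add(SSSZ, Z), SSSZ)
  [1] mul(S(add(SSZ, Z)), SSSZ)
  [2] add(SSSZ, mul(add(SSZ, Z), SSSZ))
  [3] S(add(SSZ, mul(add(SSZ, Z), SSSZ)))
  [4] S(S(add(SZ, mul(add(SSZ, Z), SSSZ))))
  [5] S(S(S(add(Z, mul(add(SSZ, Z), SSSZ)))))

Answer: after 5 steps: S(S(S(add(Z, mul(add(SSZ, Z), SSSZ)))))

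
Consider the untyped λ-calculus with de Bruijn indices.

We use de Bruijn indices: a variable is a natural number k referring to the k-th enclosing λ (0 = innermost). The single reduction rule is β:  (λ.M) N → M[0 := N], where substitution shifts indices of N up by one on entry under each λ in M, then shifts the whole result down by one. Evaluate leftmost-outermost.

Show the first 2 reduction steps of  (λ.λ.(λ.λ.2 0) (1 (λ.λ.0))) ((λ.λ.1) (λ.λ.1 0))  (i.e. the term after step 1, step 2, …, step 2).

  start: (λ.λ.(λ.λ.2 0) (1 (λ.λ.0))) ((λ.λ.1) (λ.λ.1 0))
  [1] λ.(λ.λ.2 0) ((λ.λ.1) (λ.λ.1 0) (λ.λ.0))
  [2] λ.λ.1 0

Answer: after 2 steps: λ.λ.1 0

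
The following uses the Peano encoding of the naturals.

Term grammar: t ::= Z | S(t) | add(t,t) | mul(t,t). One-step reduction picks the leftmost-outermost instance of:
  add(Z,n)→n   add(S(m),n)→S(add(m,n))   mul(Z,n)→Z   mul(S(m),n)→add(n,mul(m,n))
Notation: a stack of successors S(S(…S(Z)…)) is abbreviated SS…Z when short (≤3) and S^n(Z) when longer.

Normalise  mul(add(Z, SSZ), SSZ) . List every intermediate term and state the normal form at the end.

Answer: normal form = S^4(Z)  (in 10 steps)

Derivation:
  start: mul(add(Z, SSZ), SSZ)
  [1] mul(SSZ, SSZ)
  [2] add(SSZ, mul(SZ, SSZ))
  [3] S(add(SZ, mul(SZ, SSZ)))
  [4] S(S(add(Z, mul(SZ, SSZ))))
  [5] S(S(mul(SZ, SSZ)))
  [6] S(S(add(SSZ, mul(Z, SSZ))))
  [7] S(S(S(add(SZ, mul(Z, SSZ)))))
  [8] S(S(S(S(add(Z, mul(Z, SSZ))))))
  [9] S(S(S(S(mul(Z, SSZ)))))
  [10] S^4(Z)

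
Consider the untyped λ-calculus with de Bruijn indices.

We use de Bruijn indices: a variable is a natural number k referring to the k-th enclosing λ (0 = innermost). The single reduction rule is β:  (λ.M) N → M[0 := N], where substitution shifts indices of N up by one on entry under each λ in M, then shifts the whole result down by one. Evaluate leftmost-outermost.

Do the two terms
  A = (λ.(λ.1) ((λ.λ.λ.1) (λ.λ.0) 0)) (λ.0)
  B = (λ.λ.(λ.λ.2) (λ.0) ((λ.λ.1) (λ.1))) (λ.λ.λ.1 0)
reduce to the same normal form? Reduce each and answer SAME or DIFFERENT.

Answer: SAME — A ⇓ λ.0, B ⇓ λ.0

Working:
Term A:
  start: (λ.(λ.1) ((λ.λ.λ.1) (λ.λ.0) 0)) (λ.0)
  [1] (λ.λ.0) ((λ.λ.λ.1) (λ.λ.0) (λ.0))
  [2] λ.0

Term B:
  start: (λ.λ.(λ.λ.2) (λ.0) ((λ.λ.1) (λ.1))) (λ.λ.λ.1 0)
  [1] λ.(λ.λ.2) (λ.0) ((λ.λ.1) (λ.1))
  [2] λ.(λ.1) ((λ.λ.1) (λ.1))
  [3] λ.0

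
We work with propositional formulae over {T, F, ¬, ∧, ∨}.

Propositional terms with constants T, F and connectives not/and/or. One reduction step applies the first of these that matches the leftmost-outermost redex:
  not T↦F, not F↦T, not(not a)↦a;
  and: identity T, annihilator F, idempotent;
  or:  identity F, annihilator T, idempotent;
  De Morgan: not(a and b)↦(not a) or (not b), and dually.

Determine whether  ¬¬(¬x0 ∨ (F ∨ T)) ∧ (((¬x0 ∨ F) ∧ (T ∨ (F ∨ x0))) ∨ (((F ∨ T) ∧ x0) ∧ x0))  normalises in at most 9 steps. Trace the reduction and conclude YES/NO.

  start: ¬¬(¬x0 ∨ (F ∨ T)) ∧ (((¬x0 ∨ F) ∧ (T ∨ (F ∨ x0))) ∨ (((F ∨ T) ∧ x0) ∧ x0))
  [1] (¬x0 ∨ (F ∨ T)) ∧ (((¬x0 ∨ F) ∧ (T ∨ (F ∨ x0))) ∨ (((F ∨ T) ∧ x0) ∧ x0))
  [2] (¬x0 ∨ T) ∧ (((¬x0 ∨ F) ∧ (T ∨ (F ∨ x0))) ∨ (((F ∨ T) ∧ x0) ∧ x0))
  [3] T ∧ (((¬x0 ∨ F) ∧ (T ∨ (F ∨ x0))) ∨ (((F ∨ T) ∧ x0) ∧ x0))
  [4] ((¬x0 ∨ F) ∧ (T ∨ (F ∨ x0))) ∨ (((F ∨ T) ∧ x0) ∧ x0)
  [5] (¬x0 ∧ (T ∨ (F ∨ x0))) ∨ (((F ∨ T) ∧ x0) ∧ x0)
  [6] (¬x0 ∧ T) ∨ (((F ∨ T) ∧ x0) ∧ x0)
  [7] ¬x0 ∨ (((F ∨ T) ∧ x0) ∧ x0)
  [8] ¬x0 ∨ ((T ∧ x0) ∧ x0)
  [9] ¬x0 ∨ (x0 ∧ x0)

Answer: NO — after 9 steps the term is ¬x0 ∨ (x0 ∧ x0), not yet normal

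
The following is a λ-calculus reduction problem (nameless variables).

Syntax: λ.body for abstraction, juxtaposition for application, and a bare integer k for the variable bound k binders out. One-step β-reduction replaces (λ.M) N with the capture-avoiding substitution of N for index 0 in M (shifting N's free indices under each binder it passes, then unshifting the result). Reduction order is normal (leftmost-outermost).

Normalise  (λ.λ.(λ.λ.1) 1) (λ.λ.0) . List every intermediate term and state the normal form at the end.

Answer: normal form = λ.λ.λ.λ.0  (in 2 steps)

Reduction:
  start: (λ.λ.(λ.λ.1) 1) (λ.λ.0)
  [1] λ.(λ.λ.1) (λ.λ.0)
  [2] λ.λ.λ.λ.0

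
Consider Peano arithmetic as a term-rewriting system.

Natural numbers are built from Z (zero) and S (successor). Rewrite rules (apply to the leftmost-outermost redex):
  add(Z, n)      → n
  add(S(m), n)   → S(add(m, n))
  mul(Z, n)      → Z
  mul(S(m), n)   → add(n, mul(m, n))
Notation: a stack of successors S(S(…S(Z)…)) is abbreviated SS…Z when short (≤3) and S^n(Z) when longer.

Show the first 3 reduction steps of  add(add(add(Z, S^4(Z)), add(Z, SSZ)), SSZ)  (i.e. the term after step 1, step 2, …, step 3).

  start: add(add(add(Z, S^4(Z)), add(Z, SSZ)), SSZ)
  [1] add(add(S^4(Z), add(Z, SSZ)), SSZ)
  [2] add(S(add(SSSZ, add(Z, SSZ))), SSZ)
  [3] S(add(add(SSSZ, add(Z, SSZ)), SSZ))

Answer: after 3 steps: S(add(add(SSSZ, add(Z, SSZ)), SSZ))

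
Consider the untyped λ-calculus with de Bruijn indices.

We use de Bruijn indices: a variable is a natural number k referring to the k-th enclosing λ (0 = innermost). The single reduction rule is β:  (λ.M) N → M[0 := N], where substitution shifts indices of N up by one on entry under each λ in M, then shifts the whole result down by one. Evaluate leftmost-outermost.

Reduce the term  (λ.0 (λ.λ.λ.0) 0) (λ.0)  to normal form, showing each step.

  start: (λ.0 (λ.λ.λ.0) 0) (λ.0)
  [1] (λ.0) (λ.λ.λ.0) (λ.0)
  [2] (λ.λ.λ.0) (λ.0)
  [3] λ.λ.0

Answer: normal form = λ.λ.0  (in 3 steps)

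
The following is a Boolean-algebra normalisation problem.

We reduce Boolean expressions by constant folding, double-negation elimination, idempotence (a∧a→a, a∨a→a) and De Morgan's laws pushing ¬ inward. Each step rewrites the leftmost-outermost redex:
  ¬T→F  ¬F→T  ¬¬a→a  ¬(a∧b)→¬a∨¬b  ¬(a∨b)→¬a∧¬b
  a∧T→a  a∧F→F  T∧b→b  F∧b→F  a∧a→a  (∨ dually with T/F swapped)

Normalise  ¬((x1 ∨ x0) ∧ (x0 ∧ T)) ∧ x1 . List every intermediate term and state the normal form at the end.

  start: ¬((x1 ∨ x0) ∧ (x0 ∧ T)) ∧ x1
  step 1: (¬(x1 ∨ x0) ∨ ¬(x0 ∧ T)) ∧ x1
  step 2: ((¬x1 ∧ ¬x0) ∨ ¬(x0 ∧ T)) ∧ x1
  step 3: ((¬x1 ∧ ¬x0) ∨ (¬x0 ∨ ¬T)) ∧ x1
  step 4: ((¬x1 ∧ ¬x0) ∨ (¬x0 ∨ F)) ∧ x1
  step 5: ((¬x1 ∧ ¬x0) ∨ ¬x0) ∧ x1

Answer: normal form = ((¬x1 ∧ ¬x0) ∨ ¬x0) ∧ x1  (in 5 steps)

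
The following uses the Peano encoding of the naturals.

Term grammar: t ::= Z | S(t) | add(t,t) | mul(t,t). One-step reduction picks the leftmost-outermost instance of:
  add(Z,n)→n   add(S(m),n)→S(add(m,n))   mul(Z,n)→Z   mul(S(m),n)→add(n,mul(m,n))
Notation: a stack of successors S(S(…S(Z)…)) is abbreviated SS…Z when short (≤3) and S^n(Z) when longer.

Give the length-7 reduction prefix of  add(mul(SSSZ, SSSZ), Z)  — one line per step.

Answer: after 7 steps: S(S(S(add(add(Z, mul(SSZ, SSSZ)), Z))))

Reduction:
  start: add(mul(SSSZ, SSSZ), Z)
  →1  add(add(SSSZ, mul(SSZ, SSSZ)), Z)
  →2  add(S(add(SSZ, mul(SSZ, SSSZ))), Z)
  →3  S(add(add(SSZ, mul(SSZ, SSSZ)), Z))
  →4  S(add(S(add(SZ, mul(SSZ, SSSZ))), Z))
  →5  S(S(add(add(SZ, mul(SSZ, SSSZ)), Z)))
  →6  S(S(add(S(add(Z, mul(SSZ, SSSZ))), Z)))
  →7  S(S(S(add(add(Z, mul(SSZ, SSSZ)), Z))))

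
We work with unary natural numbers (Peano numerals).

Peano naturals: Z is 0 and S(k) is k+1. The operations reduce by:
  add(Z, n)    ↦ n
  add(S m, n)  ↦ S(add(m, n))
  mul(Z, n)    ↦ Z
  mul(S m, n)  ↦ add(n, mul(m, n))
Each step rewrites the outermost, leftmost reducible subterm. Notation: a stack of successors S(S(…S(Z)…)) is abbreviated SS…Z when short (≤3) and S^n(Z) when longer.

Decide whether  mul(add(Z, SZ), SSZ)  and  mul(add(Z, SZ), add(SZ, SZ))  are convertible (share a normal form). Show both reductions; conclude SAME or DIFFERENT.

Term A:
  start: mul(add(Z, SZ), SSZ)
  →1  mul(SZ, SSZ)
  →2  add(SSZ, mul(Z, SSZ))
  →3  S(add(SZ, mul(Z, SSZ)))
  →4  S(S(add(Z, mul(Z, SSZ))))
  →5  S(S(mul(Z, SSZ)))
  →6  SSZ

Term B:
  start: mul(add(Z, SZ), add(SZ, SZ))
  →1  mul(SZ, add(SZ, SZ))
  →2  add(add(SZ, SZ), mul(Z, add(SZ, SZ)))
  →3  add(S(add(Z, SZ)), mul(Z, add(SZ, SZ)))
  →4  S(add(add(Z, SZ), mul(Z, add(SZ, SZ))))
  →5  S(add(SZ, mul(Z, add(SZ, SZ))))
  →6  S(S(add(Z, mul(Z, add(SZ, SZ)))))
  →7  S(S(mul(Z, add(SZ, SZ))))
  →8  SSZ

Answer: SAME — A ⇓ SSZ, B ⇓ SSZ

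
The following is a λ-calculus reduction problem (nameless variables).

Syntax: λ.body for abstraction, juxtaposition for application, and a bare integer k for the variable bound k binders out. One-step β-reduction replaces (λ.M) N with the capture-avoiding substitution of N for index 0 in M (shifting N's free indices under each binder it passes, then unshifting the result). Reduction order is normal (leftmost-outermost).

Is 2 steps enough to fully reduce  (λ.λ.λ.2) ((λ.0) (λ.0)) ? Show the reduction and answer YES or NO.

Answer: YES — reaches normal form λ.λ.λ.0 in 2 ≤ 2 steps

Working:
  start: (λ.λ.λ.2) ((λ.0) (λ.0))
  step 1: λ.λ.(λ.0) (λ.0)
  step 2: λ.λ.λ.0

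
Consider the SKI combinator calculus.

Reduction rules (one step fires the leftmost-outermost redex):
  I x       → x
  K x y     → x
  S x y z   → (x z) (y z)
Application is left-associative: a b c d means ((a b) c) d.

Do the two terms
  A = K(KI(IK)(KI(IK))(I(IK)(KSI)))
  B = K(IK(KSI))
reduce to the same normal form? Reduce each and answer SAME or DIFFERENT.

Term A:
  start: K(KI(IK)(KI(IK))(I(IK)(KSI)))
  [1] K(I(KI(IK))(I(IK)(KSI)))
  [2] K(KI(IK)(I(IK)(KSI)))
  [3] K(I(I(IK)(KSI)))
  [4] K(I(IK)(KSI))
  [5] K(IK(KSI))
  [6] K(K(KSI))
  [7] K(KS)

Term B:
  start: K(IK(KSI))
  [1] K(K(KSI))
  [2] K(KS)

Answer: SAME — A ⇓ K(KS), B ⇓ K(KS)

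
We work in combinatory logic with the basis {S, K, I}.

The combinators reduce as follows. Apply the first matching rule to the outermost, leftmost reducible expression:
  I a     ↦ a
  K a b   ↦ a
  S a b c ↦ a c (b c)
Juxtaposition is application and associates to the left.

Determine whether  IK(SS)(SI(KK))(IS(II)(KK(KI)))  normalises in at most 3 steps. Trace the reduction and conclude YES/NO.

Answer: NO — after 3 steps the term is SS(S(II)(KK(KI))), not yet normal

Working:
  start: IK(SS)(SI(KK))(IS(II)(KK(KI)))
  →1  K(SS)(SI(KK))(IS(II)(KK(KI)))
  →2  SS(IS(II)(KK(KI)))
  →3  SS(S(II)(KK(KI)))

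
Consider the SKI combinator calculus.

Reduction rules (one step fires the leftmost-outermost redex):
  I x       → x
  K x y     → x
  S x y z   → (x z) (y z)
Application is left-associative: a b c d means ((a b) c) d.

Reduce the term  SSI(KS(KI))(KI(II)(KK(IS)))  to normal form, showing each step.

  start: SSI(KS(KI))(KI(II)(KK(IS)))
  step 1: S(KS(KI))(I(KS(KI)))(KI(II)(KK(IS)))
  step 2: KS(KI)(KI(II)(KK(IS)))(I(KS(KI))(KI(II)(KK(IS))))
  step 3: S(KI(II)(KK(IS)))(I(KS(KI))(KI(II)(KK(IS))))
  step 4: S(I(KK(IS)))(I(KS(KI))(KI(II)(KK(IS))))
  step 5: S(KK(IS))(I(KS(KI))(KI(II)(KK(IS))))
  step 6: SK(I(KS(KI))(KI(II)(KK(IS))))
  step 7: SK(KS(KI)(KI(II)(KK(IS))))
  step 8: SK(S(KI(II)(KK(IS))))
  step 9: SK(S(I(KK(IS))))
  step 10: SK(S(KK(IS)))
  step 11: SK(SK)

Answer: normal form = SK(SK)  (in 11 steps)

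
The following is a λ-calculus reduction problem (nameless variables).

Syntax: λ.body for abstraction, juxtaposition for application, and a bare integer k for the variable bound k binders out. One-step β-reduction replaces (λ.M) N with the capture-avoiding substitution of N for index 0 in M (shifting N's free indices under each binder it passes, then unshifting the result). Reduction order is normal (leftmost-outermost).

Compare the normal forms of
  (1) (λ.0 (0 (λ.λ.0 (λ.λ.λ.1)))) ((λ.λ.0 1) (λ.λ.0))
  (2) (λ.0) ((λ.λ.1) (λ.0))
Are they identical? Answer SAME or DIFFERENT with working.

Answer: DIFFERENT — A ⇓ λ.0, B ⇓ λ.λ.0

Derivation:
Term A:
  start: (λ.0 (0 (λ.λ.0 (λ.λ.λ.1)))) ((λ.λ.0 1) (λ.λ.0))
  step 1: (λ.λ.0 1) (λ.λ.0) ((λ.λ.0 1) (λ.λ.0) (λ.λ.0 (λ.λ.λ.1)))
  step 2: (λ.0 (λ.λ.0)) ((λ.λ.0 1) (λ.λ.0) (λ.λ.0 (λ.λ.λ.1)))
  step 3: (λ.λ.0 1) (λ.λ.0) (λ.λ.0 (λ.λ.λ.1)) (λ.λ.0)
  step 4: (λ.0 (λ.λ.0)) (λ.λ.0 (λ.λ.λ.1)) (λ.λ.0)
  step 5: (λ.λ.0 (λ.λ.λ.1)) (λ.λ.0) (λ.λ.0)
  step 6: (λ.0 (λ.λ.λ.1)) (λ.λ.0)
  step 7: (λ.λ.0) (λ.λ.λ.1)
  step 8: λ.0

Term B:
  start: (λ.0) ((λ.λ.1) (λ.0))
  step 1: (λ.λ.1) (λ.0)
  step 2: λ.λ.0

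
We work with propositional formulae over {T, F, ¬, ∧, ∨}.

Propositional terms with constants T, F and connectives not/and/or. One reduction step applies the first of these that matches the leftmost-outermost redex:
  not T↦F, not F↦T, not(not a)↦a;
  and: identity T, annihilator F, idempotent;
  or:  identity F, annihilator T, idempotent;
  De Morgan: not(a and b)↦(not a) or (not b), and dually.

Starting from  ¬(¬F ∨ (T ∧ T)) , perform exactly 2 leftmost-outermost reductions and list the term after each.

  start: ¬(¬F ∨ (T ∧ T))
  →1  ¬¬F ∧ ¬(T ∧ T)
  →2  F ∧ ¬(T ∧ T)

Answer: after 2 steps: F ∧ ¬(T ∧ T)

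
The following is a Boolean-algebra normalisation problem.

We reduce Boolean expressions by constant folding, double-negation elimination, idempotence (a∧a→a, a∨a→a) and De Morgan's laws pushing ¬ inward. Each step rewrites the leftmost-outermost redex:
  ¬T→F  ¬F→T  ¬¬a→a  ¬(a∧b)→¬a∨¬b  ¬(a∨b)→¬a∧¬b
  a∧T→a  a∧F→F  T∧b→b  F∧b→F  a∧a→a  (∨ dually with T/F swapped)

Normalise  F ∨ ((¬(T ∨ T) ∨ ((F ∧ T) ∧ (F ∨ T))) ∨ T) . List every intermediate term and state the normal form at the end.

Answer: normal form = T  (in 2 steps)

Working:
  start: F ∨ ((¬(T ∨ T) ∨ ((F ∧ T) ∧ (F ∨ T))) ∨ T)
  [1] (¬(T ∨ T) ∨ ((F ∧ T) ∧ (F ∨ T))) ∨ T
  [2] T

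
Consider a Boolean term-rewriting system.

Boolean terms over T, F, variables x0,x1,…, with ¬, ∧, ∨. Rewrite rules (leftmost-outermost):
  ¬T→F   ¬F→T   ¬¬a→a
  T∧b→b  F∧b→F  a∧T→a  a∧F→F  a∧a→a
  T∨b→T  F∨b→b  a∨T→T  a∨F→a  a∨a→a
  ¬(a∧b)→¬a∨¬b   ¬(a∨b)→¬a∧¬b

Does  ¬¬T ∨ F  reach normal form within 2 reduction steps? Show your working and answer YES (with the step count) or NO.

  start: ¬¬T ∨ F
  →1  ¬¬T
  →2  T

Answer: YES — reaches normal form T in 2 ≤ 2 steps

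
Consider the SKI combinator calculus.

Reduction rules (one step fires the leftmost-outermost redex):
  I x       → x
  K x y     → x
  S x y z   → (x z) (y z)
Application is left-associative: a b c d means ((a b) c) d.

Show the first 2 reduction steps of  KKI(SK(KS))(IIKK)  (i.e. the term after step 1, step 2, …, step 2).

  start: KKI(SK(KS))(IIKK)
  [1] K(SK(KS))(IIKK)
  [2] SK(KS)

Answer: after 2 steps: SK(KS)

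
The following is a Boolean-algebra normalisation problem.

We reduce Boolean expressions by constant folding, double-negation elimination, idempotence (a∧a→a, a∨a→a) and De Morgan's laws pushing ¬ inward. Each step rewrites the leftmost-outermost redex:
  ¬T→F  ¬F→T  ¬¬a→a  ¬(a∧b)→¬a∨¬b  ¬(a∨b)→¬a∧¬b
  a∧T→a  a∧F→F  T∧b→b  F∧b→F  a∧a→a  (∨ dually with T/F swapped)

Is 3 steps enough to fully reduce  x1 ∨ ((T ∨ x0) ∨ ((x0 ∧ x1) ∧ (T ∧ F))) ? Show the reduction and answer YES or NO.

  start: x1 ∨ ((T ∨ x0) ∨ ((x0 ∧ x1) ∧ (T ∧ F)))
  step 1: x1 ∨ (T ∨ ((x0 ∧ x1) ∧ (T ∧ F)))
  step 2: x1 ∨ T
  step 3: T

Answer: YES — reaches normal form T in 3 ≤ 3 steps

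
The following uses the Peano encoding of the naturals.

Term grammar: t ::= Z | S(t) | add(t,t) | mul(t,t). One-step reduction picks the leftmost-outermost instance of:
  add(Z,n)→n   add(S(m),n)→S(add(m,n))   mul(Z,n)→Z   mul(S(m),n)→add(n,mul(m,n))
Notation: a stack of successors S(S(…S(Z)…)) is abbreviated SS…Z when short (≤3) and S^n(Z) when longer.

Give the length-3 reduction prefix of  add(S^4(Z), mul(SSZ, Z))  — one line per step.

Answer: after 3 steps: S(S(S(add(SZ, mul(SSZ, Z)))))

Working:
  start: add(S^4(Z), mul(SSZ, Z))
  →1  S(add(SSSZ, mul(SSZ, Z)))
  →2  S(S(add(SSZ, mul(SSZ, Z))))
  →3  S(S(S(add(SZ, mul(SSZ, Z)))))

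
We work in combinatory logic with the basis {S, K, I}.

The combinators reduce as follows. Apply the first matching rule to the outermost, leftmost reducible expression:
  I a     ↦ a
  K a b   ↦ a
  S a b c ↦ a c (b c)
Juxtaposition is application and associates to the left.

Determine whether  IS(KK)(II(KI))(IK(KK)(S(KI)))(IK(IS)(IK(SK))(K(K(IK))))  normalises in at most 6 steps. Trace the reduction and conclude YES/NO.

  start: IS(KK)(II(KI))(IK(KK)(S(KI)))(IK(IS)(IK(SK))(K(K(IK))))
  →1  S(KK)(II(KI))(IK(KK)(S(KI)))(IK(IS)(IK(SK))(K(K(IK))))
  →2  KK(IK(KK)(S(KI)))(II(KI)(IK(KK)(S(KI))))(IK(IS)(IK(SK))(K(K(IK))))
  →3  K(II(KI)(IK(KK)(S(KI))))(IK(IS)(IK(SK))(K(K(IK))))
  →4  II(KI)(IK(KK)(S(KI)))
  →5  I(KI)(IK(KK)(S(KI)))
  →6  KI(IK(KK)(S(KI)))

Answer: NO — after 6 steps the term is KI(IK(KK)(S(KI))), not yet normal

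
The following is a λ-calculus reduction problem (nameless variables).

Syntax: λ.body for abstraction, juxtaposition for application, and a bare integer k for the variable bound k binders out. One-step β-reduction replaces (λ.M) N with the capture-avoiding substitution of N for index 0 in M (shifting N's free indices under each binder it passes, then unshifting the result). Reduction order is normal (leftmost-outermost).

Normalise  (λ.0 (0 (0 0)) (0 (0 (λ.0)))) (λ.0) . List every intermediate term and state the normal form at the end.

Answer: normal form = λ.0  (in 7 steps)

Derivation:
  start: (λ.0 (0 (0 0)) (0 (0 (λ.0)))) (λ.0)
  →1  (λ.0) ((λ.0) ((λ.0) (λ.0))) ((λ.0) ((λ.0) (λ.0)))
  →2  (λ.0) ((λ.0) (λ.0)) ((λ.0) ((λ.0) (λ.0)))
  →3  (λ.0) (λ.0) ((λ.0) ((λ.0) (λ.0)))
  →4  (λ.0) ((λ.0) ((λ.0) (λ.0)))
  →5  (λ.0) ((λ.0) (λ.0))
  →6  (λ.0) (λ.0)
  →7  λ.0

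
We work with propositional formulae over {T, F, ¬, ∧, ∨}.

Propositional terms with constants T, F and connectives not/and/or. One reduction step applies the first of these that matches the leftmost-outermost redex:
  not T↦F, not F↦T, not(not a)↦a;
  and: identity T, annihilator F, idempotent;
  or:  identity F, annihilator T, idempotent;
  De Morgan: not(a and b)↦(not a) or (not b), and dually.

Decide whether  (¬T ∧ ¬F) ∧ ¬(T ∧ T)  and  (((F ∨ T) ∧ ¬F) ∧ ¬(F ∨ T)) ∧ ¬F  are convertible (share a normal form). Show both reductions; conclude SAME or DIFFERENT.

Answer: SAME — A ⇓ F, B ⇓ F

Derivation:
Term A:
  start: (¬T ∧ ¬F) ∧ ¬(T ∧ T)
  step 1: (F ∧ ¬F) ∧ ¬(T ∧ T)
  step 2: F ∧ ¬(T ∧ T)
  step 3: F

Term B:
  start: (((F ∨ T) ∧ ¬F) ∧ ¬(F ∨ T)) ∧ ¬F
  step 1: ((T ∧ ¬F) ∧ ¬(F ∨ T)) ∧ ¬F
  step 2: (¬F ∧ ¬(F ∨ T)) ∧ ¬F
  step 3: (T ∧ ¬(F ∨ T)) ∧ ¬F
  step 4: ¬(F ∨ T) ∧ ¬F
  step 5: (¬F ∧ ¬T) ∧ ¬F
  step 6: (T ∧ ¬T) ∧ ¬F
  step 7: ¬T ∧ ¬F
  step 8: F ∧ ¬F
  step 9: F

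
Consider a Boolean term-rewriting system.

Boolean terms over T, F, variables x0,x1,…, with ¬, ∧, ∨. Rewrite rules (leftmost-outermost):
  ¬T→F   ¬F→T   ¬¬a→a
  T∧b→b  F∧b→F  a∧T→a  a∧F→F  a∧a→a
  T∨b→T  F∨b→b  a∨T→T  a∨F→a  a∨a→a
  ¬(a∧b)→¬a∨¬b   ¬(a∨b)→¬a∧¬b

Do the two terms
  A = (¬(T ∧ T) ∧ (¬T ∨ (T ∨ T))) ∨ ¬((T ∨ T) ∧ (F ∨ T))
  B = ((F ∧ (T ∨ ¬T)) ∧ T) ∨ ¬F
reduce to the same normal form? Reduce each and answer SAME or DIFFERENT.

Answer: DIFFERENT — A ⇓ F, B ⇓ T

Reduction:
Term A:
  start: (¬(T ∧ T) ∧ (¬T ∨ (T ∨ T))) ∨ ¬((T ∨ T) ∧ (F ∨ T))
  →1  ((¬T ∨ ¬T) ∧ (¬T ∨ (T ∨ T))) ∨ ¬((T ∨ T) ∧ (F ∨ T))
  →2  (¬T ∧ (¬T ∨ (T ∨ T))) ∨ ¬((T ∨ T) ∧ (F ∨ T))
  →3  (F ∧ (¬T ∨ (T ∨ T))) ∨ ¬((T ∨ T) ∧ (F ∨ T))
  →4  F ∨ ¬((T ∨ T) ∧ (F ∨ T))
  →5  ¬((T ∨ T) ∧ (F ∨ T))
  →6  ¬(T ∨ T) ∨ ¬(F ∨ T)
  →7  (¬T ∧ ¬T) ∨ ¬(F ∨ T)
  →8  ¬T ∨ ¬(F ∨ T)
  →9  F ∨ ¬(F ∨ T)
  →10  ¬(F ∨ T)
  →11  ¬F ∧ ¬T
  →12  T ∧ ¬T
  →13  ¬T
  →14  F

Term B:
  start: ((F ∧ (T ∨ ¬T)) ∧ T) ∨ ¬F
  →1  (F ∧ (T ∨ ¬T)) ∨ ¬F
  →2  F ∨ ¬F
  →3  ¬F
  →4  T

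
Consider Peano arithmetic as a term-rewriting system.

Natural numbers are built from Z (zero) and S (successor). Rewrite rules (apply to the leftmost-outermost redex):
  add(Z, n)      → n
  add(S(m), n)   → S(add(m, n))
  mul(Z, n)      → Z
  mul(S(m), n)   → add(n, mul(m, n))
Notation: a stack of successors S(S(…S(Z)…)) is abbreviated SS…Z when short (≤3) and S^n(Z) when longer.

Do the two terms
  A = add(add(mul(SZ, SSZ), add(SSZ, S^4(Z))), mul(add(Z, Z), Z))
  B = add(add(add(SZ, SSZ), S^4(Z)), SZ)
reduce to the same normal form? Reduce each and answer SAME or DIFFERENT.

Answer: SAME — A ⇓ S^8(Z), B ⇓ S^8(Z)

Working:
Term A:
  start: add(add(mul(SZ, SSZ), add(SSZ, S^4(Z))), mul(add(Z, Z), Z))
  step 1: add(add(add(SSZ, mul(Z, SSZ)), add(SSZ, S^4(Z))), mul(add(Z, Z), Z))
  step 2: add(add(S(add(SZ, mul(Z, SSZ))), add(SSZ, S^4(Z))), mul(add(Z, Z), Z))
  step 3: add(S(add(add(SZ, mul(Z, SSZ)), add(SSZ, S^4(Z)))), mul(add(Z, Z), Z))
  step 4: S(add(add(add(SZ, mul(Z, SSZ)), add(SSZ, S^4(Z))), mul(add(Z, Z), Z)))
  step 5: S(add(add(S(add(Z, mul(Z, SSZ))), add(SSZ, S^4(Z))), mul(add(Z, Z), Z)))
  step 6: S(add(S(add(add(Z, mul(Z, SSZ)), add(SSZ, S^4(Z)))), mul(add(Z, Z), Z)))
  step 7: S(S(add(add(add(Z, mul(Z, SSZ)), add(SSZ, S^4(Z))), mul(add(Z, Z), Z))))
  step 8: S(S(add(add(mul(Z, SSZ), add(SSZ, S^4(Z))), mul(add(Z, Z), Z))))
  step 9: S(S(add(add(Z, add(SSZ, S^4(Z))), mul(add(Z, Z), Z))))
  step 10: S(S(add(add(SSZ, S^4(Z)), mul(add(Z, Z), Z))))
  step 11: S(S(add(S(add(SZ, S^4(Z))), mul(add(Z, Z), Z))))
  step 12: S(S(S(add(add(SZ, S^4(Z)), mul(add(Z, Z), Z)))))
  step 13: S(S(S(add(S(add(Z, S^4(Z))), mul(add(Z, Z), Z)))))
  step 14: S(S(S(S(add(add(Z, S^4(Z)), mul(add(Z, Z), Z))))))
  step 15: S(S(S(S(add(S^4(Z), mul(add(Z, Z), Z))))))
  step 16: S(S(S(S(S(add(SSSZ, mul(add(Z, Z), Z)))))))
  step 17: S(S(S(S(S(S(add(SSZ, mul(add(Z, Z), Z))))))))
  step 18: S(S(S(S(S(S(S(add(SZ, mul(add(Z, Z), Z)))))))))
  step 19: S(S(S(S(S(S(S(S(add(Z, mul(add(Z, Z), Z))))))))))
  step 20: S(S(S(S(S(S(S(S(mul(add(Z, Z), Z)))))))))
  step 21: S(S(S(S(S(S(S(S(mul(Z, Z)))))))))
  step 22: S^8(Z)

Term B:
  start: add(add(add(SZ, SSZ), S^4(Z)), SZ)
  step 1: add(add(S(add(Z, SSZ)), S^4(Z)), SZ)
  step 2: add(S(add(add(Z, SSZ), S^4(Z))), SZ)
  step 3: S(add(add(add(Z, SSZ), S^4(Z)), SZ))
  step 4: S(add(add(SSZ, S^4(Z)), SZ))
  step 5: S(add(S(add(SZ, S^4(Z))), SZ))
  step 6: S(S(add(add(SZ, S^4(Z)), SZ)))
  step 7: S(S(add(S(add(Z, S^4(Z))), SZ)))
  step 8: S(S(S(add(add(Z, S^4(Z)), SZ))))
  step 9: S(S(S(add(S^4(Z), SZ))))
  step 10: S(S(S(S(add(SSSZ, SZ)))))
  step 11: S(S(S(S(S(add(SSZ, SZ))))))
  step 12: S(S(S(S(S(S(add(SZ, SZ)))))))
  step 13: S(S(S(S(S(S(S(add(Z, SZ))))))))
  step 14: S^8(Z)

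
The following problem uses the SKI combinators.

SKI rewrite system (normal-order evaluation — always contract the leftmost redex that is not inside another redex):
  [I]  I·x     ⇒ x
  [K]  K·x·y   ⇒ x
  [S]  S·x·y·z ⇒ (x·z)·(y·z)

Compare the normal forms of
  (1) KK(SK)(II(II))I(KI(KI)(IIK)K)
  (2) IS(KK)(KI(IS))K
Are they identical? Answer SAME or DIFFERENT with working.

Answer: SAME — A ⇓ KK, B ⇓ KK

Working:
Term A:
  start: KK(SK)(II(II))I(KI(KI)(IIK)K)
  step 1: K(II(II))I(KI(KI)(IIK)K)
  step 2: II(II)(KI(KI)(IIK)K)
  step 3: I(II)(KI(KI)(IIK)K)
  step 4: II(KI(KI)(IIK)K)
  step 5: I(KI(KI)(IIK)K)
  step 6: KI(KI)(IIK)K
  step 7: I(IIK)K
  step 8: IIKK
  step 9: IKK
  step 10: KK

Term B:
  start: IS(KK)(KI(IS))K
  step 1: S(KK)(KI(IS))K
  step 2: KKK(KI(IS)K)
  step 3: K(KI(IS)K)
  step 4: K(IK)
  step 5: KK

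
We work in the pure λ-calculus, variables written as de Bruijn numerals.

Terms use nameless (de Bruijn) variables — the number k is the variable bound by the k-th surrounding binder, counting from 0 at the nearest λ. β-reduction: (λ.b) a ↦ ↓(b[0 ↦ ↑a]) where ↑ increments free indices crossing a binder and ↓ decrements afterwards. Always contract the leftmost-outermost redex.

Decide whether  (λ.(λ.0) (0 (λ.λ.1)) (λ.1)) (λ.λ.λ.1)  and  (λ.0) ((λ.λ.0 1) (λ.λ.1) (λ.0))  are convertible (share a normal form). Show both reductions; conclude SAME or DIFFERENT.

Term A:
  start: (λ.(λ.0) (0 (λ.λ.1)) (λ.1)) (λ.λ.λ.1)
  →1  (λ.0) ((λ.λ.λ.1) (λ.λ.1)) (λ.λ.λ.λ.1)
  →2  (λ.λ.λ.1) (λ.λ.1) (λ.λ.λ.λ.1)
  →3  (λ.λ.1) (λ.λ.λ.λ.1)
  →4  λ.λ.λ.λ.λ.1

Term B:
  start: (λ.0) ((λ.λ.0 1) (λ.λ.1) (λ.0))
  →1  (λ.λ.0 1) (λ.λ.1) (λ.0)
  →2  (λ.0 (λ.λ.1)) (λ.0)
  →3  (λ.0) (λ.λ.1)
  →4  λ.λ.1

Answer: DIFFERENT — A ⇓ λ.λ.λ.λ.λ.1, B ⇓ λ.λ.1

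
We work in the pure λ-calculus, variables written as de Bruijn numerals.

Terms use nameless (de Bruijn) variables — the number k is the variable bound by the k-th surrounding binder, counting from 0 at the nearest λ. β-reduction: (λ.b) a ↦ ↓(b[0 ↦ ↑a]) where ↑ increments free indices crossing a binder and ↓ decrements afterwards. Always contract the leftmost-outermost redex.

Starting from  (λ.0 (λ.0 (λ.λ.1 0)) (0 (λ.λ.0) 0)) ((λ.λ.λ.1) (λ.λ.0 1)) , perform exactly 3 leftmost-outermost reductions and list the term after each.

Answer: after 3 steps: (λ.λ.0 (λ.λ.1 0)) ((λ.λ.λ.1) (λ.λ.0 1) (λ.λ.0) ((λ.λ.λ.1) (λ.λ.0 1)))

Reduction:
  start: (λ.0 (λ.0 (λ.λ.1 0)) (0 (λ.λ.0) 0)) ((λ.λ.λ.1) (λ.λ.0 1))
  →1  (λ.λ.λ.1) (λ.λ.0 1) (λ.0 (λ.λ.1 0)) ((λ.λ.λ.1) (λ.λ.0 1) (λ.λ.0) ((λ.λ.λ.1) (λ.λ.0 1)))
  →2  (λ.λ.1) (λ.0 (λ.λ.1 0)) ((λ.λ.λ.1) (λ.λ.0 1) (λ.λ.0) ((λ.λ.λ.1) (λ.λ.0 1)))
  →3  (λ.λ.0 (λ.λ.1 0)) ((λ.λ.λ.1) (λ.λ.0 1) (λ.λ.0) ((λ.λ.λ.1) (λ.λ.0 1)))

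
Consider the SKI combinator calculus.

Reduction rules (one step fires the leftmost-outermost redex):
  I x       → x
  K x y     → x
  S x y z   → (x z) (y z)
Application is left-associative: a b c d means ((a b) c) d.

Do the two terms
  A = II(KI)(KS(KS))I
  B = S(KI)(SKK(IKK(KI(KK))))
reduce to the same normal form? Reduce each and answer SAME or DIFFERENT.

Answer: DIFFERENT — A ⇓ I, B ⇓ S(KI)K

Reduction:
Term A:
  start: II(KI)(KS(KS))I
  step 1: I(KI)(KS(KS))I
  step 2: KI(KS(KS))I
  step 3: II
  step 4: I

Term B:
  start: S(KI)(SKK(IKK(KI(KK))))
  step 1: S(KI)(K(IKK(KI(KK)))(K(IKK(KI(KK)))))
  step 2: S(KI)(IKK(KI(KK)))
  step 3: S(KI)(KK(KI(KK)))
  step 4: S(KI)K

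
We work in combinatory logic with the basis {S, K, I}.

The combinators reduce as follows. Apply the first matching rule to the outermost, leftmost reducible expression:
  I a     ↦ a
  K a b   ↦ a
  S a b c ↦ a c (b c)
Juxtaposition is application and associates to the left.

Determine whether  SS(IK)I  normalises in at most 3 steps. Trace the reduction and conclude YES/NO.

Answer: YES — reaches normal form SI(KI) in 2 ≤ 3 steps

Working:
  start: SS(IK)I
  [1] SI(IKI)
  [2] SI(KI)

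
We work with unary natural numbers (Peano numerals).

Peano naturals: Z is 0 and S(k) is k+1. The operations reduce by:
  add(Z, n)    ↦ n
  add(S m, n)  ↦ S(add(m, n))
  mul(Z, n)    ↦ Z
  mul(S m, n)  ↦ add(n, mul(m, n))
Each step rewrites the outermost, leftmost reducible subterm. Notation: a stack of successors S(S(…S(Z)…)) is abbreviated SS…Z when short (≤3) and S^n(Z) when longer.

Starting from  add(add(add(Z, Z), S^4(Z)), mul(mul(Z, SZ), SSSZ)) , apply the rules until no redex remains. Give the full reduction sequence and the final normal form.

  start: add(add(add(Z, Z), S^4(Z)), mul(mul(Z, SZ), SSSZ))
  [1] add(add(Z, S^4(Z)), mul(mul(Z, SZ), SSSZ))
  [2] add(S^4(Z), mul(mul(Z, SZ), SSSZ))
  [3] S(add(SSSZ, mul(mul(Z, SZ), SSSZ)))
  [4] S(S(add(SSZ, mul(mul(Z, SZ), SSSZ))))
  [5] S(S(S(add(SZ, mul(mul(Z, SZ), SSSZ)))))
  [6] S(S(S(S(add(Z, mul(mul(Z, SZ), SSSZ))))))
  [7] S(S(S(S(mul(mul(Z, SZ), SSSZ)))))
  [8] S(S(S(S(mul(Z, SSSZ)))))
  [9] S^4(Z)

Answer: normal form = S^4(Z)  (in 9 steps)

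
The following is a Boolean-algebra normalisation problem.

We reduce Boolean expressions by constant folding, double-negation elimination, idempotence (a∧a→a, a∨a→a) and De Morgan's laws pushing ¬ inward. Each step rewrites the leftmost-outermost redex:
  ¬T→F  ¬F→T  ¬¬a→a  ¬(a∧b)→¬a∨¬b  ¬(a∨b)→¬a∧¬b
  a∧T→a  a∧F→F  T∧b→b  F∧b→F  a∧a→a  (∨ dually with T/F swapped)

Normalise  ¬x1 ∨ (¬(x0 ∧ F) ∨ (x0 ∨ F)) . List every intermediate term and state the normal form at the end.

  start: ¬x1 ∨ (¬(x0 ∧ F) ∨ (x0 ∨ F))
  [1] ¬x1 ∨ ((¬x0 ∨ ¬F) ∨ (x0 ∨ F))
  [2] ¬x1 ∨ ((¬x0 ∨ T) ∨ (x0 ∨ F))
  [3] ¬x1 ∨ (T ∨ (x0 ∨ F))
  [4] ¬x1 ∨ T
  [5] T

Answer: normal form = T  (in 5 steps)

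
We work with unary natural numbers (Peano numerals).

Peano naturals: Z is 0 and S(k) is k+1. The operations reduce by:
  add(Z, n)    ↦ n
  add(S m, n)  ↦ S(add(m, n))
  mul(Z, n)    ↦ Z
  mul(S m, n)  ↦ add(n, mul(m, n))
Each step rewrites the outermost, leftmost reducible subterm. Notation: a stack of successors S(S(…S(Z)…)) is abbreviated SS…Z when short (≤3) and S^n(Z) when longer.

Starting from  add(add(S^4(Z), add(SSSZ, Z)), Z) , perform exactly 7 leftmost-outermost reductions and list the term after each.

  start: add(add(S^4(Z), add(SSSZ, Z)), Z)
  [1] add(S(add(SSSZ, add(SSSZ, Z))), Z)
  [2] S(add(add(SSSZ, add(SSSZ, Z)), Z))
  [3] S(add(S(add(SSZ, add(SSSZ, Z))), Z))
  [4] S(S(add(add(SSZ, add(SSSZ, Z)), Z)))
  [5] S(S(add(S(add(SZ, add(SSSZ, Z))), Z)))
  [6] S(S(S(add(add(SZ, add(SSSZ, Z)), Z))))
  [7] S(S(S(add(S(add(Z, add(SSSZ, Z))), Z))))

Answer: after 7 steps: S(S(S(add(S(add(Z, add(SSSZ, Z))), Z))))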